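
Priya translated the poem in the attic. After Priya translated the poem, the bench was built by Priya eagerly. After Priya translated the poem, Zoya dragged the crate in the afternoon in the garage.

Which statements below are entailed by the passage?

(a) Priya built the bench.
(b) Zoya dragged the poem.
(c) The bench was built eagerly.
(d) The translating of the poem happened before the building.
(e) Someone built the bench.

(a) Entailed — dropping 'eagerly' leaves a sub-description the original still satisfies.
(b) Not entailed — Zoya dragged the crate, not the poem; the poem belongs to the translating event.
(c) Entailed — the original entails any weakening of itself; this just generalizes the agent.
(d) Entailed — the narrative places the translating before the building.
(e) Entailed — this follows by dropping conjuncts from the building event's description.

(a), (c), (d), (e)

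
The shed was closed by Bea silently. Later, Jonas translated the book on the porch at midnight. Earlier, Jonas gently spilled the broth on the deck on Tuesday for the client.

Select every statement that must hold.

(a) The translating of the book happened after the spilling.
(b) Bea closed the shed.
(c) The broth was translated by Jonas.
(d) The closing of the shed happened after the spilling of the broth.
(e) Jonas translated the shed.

(a), (b)

(a) Entailed — the narrative places the spilling before the translating.
(b) Entailed — every conjunct here is already in the original closing event.
(c) Not entailed — Jonas translated the book, not the broth; the broth belongs to the spilling event.
(d) Not entailed — the narrative doesn't order the spilling relative to the closing.
(e) Not entailed — Jonas translated the book, not the shed; the shed belongs to the closing event.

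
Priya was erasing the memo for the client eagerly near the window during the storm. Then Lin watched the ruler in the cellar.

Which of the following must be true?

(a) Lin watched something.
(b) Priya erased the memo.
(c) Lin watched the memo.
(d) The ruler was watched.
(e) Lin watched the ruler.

(a) Entailed — this follows by dropping conjuncts from the watching event's description.
(b) Not entailed — 'was erasing' is progressive on an accomplishment; it does not entail the completed 'erased'.
(c) Not entailed — Lin watched the ruler, not the memo; the memo belongs to the erasing event.
(d) Entailed — the original entails any weakening of itself; this just drops 'in the cellar' and generalizes the agent.
(e) Entailed — this follows by dropping conjuncts from the watching event's description.

(a), (d), (e)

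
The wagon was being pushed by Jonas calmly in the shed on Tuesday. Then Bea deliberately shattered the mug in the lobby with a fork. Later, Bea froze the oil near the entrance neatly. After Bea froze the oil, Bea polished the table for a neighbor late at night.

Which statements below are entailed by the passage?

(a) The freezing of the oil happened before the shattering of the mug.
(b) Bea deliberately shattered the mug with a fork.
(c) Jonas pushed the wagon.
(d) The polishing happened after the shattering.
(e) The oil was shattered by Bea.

(b), (c), (d)

(a) Not entailed — the narrative places the shattering before the freezing, not after.
(b) Entailed — every conjunct here is already in the original shattering event.
(c) Entailed — 'push' is an activity; 'was pushing' entails that some pushing happened, so 'pushed' holds.
(d) Entailed — the narrative places the shattering before the polishing.
(e) Not entailed — Bea shattered the mug, not the oil; the oil belongs to the freezing event.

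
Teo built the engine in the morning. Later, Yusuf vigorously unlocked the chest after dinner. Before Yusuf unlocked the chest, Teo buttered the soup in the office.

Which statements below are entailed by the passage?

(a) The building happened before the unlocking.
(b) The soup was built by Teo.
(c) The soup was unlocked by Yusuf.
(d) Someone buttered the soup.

(a) Entailed — the narrative places the building before the unlocking.
(b) Not entailed — Teo built the engine, not the soup; the soup belongs to the buttering event.
(c) Not entailed — Yusuf unlocked the chest, not the soup; the soup belongs to the buttering event.
(d) Entailed — every conjunct here is already in the original buttering event.

(a), (d)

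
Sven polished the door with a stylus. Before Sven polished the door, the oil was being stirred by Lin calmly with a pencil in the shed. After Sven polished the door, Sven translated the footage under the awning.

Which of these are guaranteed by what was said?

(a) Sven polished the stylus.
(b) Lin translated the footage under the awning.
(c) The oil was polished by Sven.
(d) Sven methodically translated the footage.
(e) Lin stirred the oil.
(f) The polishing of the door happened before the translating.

(a) Not entailed — the stylus is the instrument, not what was polished.
(b) Not entailed — the passage has Sven translating the footage, not Lin.
(c) Not entailed — Sven polished the door, not the oil; the oil belongs to the stirring event.
(d) Not entailed — 'methodically' adds information not in the original event.
(e) Entailed — 'stir' is an activity; 'was stirring' entails that some stirring happened, so 'stirred' holds.
(f) Entailed — the narrative places the polishing before the translating.

(e), (f)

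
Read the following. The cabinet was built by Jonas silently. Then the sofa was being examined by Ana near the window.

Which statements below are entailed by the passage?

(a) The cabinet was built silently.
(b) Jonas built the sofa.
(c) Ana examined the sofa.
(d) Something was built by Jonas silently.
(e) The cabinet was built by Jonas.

(a), (c), (d), (e)

(a) Entailed — this follows by dropping conjuncts from the building event's description.
(b) Not entailed — Jonas built the cabinet, not the sofa; the sofa belongs to the examining event.
(c) Entailed — 'examine' is an activity; 'was examining' entails that some examining happened, so 'examined' holds.
(d) Entailed — every conjunct here is already in the original building event.
(e) Entailed — dropping 'silently' leaves a sub-description the original still satisfies.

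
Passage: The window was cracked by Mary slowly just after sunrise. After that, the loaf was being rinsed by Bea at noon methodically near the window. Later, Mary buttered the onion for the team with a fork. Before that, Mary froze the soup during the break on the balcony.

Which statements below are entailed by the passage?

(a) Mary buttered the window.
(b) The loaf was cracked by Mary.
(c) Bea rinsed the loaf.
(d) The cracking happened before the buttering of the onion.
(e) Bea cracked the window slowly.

(c), (d)

(a) Not entailed — Mary buttered the onion, not the window; the window belongs to the cracking event.
(b) Not entailed — Mary cracked the window, not the loaf; the loaf belongs to the rinsing event.
(c) Entailed — 'rinse' is an activity; 'was rinsing' entails that some rinsing happened, so 'rinsed' holds.
(d) Entailed — the narrative places the cracking before the buttering.
(e) Not entailed — the passage has Mary cracking the window, not Bea.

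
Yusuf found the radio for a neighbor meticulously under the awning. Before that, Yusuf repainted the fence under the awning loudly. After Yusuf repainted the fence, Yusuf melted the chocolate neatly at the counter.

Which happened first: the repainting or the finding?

the repainting

The connectives place the repainting before the finding.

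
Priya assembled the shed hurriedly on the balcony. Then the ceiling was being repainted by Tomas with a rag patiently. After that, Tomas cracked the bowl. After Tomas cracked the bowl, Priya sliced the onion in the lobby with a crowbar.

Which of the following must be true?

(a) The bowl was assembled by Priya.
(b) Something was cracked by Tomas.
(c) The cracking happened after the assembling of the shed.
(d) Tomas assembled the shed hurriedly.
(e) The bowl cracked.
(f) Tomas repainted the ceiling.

(b), (c), (e)

(a) Not entailed — Priya assembled the shed, not the bowl; the bowl belongs to the cracking event.
(b) Entailed — this follows by dropping conjuncts from the cracking event's description.
(c) Entailed — the narrative places the assembling before the cracking.
(d) Not entailed — the passage has Priya assembling the shed, not Tomas.
(e) Entailed — 'Tomas cracked the bowl' is causative; it entails the inchoative 'the bowl cracked'.
(f) Not entailed — 'was repainting' is progressive on an accomplishment; it does not entail the completed 'repainted'.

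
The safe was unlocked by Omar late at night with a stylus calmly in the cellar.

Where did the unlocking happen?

'in the cellar' marks the location of the unlocking event.

in the cellar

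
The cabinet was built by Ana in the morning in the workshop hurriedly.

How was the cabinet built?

'hurriedly' marks the manner of the building event.

hurriedly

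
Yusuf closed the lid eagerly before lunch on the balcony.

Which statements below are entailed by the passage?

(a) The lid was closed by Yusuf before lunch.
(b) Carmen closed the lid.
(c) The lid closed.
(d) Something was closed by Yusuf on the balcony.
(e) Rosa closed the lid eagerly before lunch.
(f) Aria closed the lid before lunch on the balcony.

(a), (c), (d)

(a) Entailed — this follows by dropping conjuncts from the closing event's description.
(b) Not entailed — the passage has Yusuf closing the lid, not Carmen.
(c) Entailed — 'Yusuf closed the lid' is causative; it entails the inchoative 'the lid closed'.
(d) Entailed — the original entails any weakening of itself; this just drops 'before lunch', 'eagerly' and generalizes the patient.
(e) Not entailed — the passage has Yusuf closing the lid, not Rosa.
(f) Not entailed — the passage has Yusuf closing the lid, not Aria.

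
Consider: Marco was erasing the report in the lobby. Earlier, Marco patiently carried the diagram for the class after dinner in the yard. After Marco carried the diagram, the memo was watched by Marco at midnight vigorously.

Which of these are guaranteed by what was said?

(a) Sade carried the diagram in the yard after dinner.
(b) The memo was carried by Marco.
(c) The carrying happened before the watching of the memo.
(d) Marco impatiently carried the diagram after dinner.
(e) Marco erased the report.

(a) Not entailed — the passage has Marco carrying the diagram, not Sade.
(b) Not entailed — Marco carried the diagram, not the memo; the memo belongs to the watching event.
(c) Entailed — the narrative places the carrying before the watching.
(d) Not entailed — 'impatiently' adds a manner not in (and inconsistent with) the original.
(e) Not entailed — 'was erasing' is progressive on an accomplishment; it does not entail the completed 'erased'.

(c)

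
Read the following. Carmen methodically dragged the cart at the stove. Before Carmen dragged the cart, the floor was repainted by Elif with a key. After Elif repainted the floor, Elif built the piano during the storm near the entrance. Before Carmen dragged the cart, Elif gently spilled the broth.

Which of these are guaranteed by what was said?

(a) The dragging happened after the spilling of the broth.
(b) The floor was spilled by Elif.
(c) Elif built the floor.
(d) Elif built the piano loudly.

(a) Entailed — the narrative places the spilling before the dragging.
(b) Not entailed — Elif spilled the broth, not the floor; the floor belongs to the repainting event.
(c) Not entailed — Elif built the piano, not the floor; the floor belongs to the repainting event.
(d) Not entailed — 'loudly' adds information not in the original event.

(a)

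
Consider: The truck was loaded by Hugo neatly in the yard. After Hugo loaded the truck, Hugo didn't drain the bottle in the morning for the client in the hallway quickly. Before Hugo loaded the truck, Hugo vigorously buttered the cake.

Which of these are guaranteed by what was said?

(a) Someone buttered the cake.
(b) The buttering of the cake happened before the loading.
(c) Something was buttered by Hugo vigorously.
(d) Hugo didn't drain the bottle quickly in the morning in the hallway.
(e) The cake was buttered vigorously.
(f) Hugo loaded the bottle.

(a), (b), (c), (e)

(a) Entailed — dropping 'vigorously' and generalizing the agent leaves a sub-description the original still satisfies.
(b) Entailed — the narrative places the buttering before the loading.
(c) Entailed — the original entails any weakening of itself; this just generalizes the patient.
(d) Not entailed — dropping 'for the client' under negation is not valid — the original leaves open that Hugo drained the bottle some other way.
(e) Entailed — generalizing the agent leaves a sub-description the original still satisfies.
(f) Not entailed — Hugo loaded the truck, not the bottle; the bottle belongs to the draining event.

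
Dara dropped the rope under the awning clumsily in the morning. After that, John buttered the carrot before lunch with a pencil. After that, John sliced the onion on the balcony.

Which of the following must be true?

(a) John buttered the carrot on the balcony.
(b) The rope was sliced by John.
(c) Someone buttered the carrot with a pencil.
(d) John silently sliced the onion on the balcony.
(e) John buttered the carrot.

(a) Not entailed — 'on the balcony' adds information not in the original event.
(b) Not entailed — John sliced the onion, not the rope; the rope belongs to the dropping event.
(c) Entailed — every conjunct here is already in the original buttering event.
(d) Not entailed — 'silently' adds information not in the original event.
(e) Entailed — dropping 'with a pencil', 'before lunch' leaves a sub-description the original still satisfies.

(c), (e)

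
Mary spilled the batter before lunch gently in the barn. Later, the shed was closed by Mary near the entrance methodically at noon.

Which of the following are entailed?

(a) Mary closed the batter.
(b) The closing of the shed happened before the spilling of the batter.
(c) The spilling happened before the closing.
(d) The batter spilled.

(a) Not entailed — Mary closed the shed, not the batter; the batter belongs to the spilling event.
(b) Not entailed — the narrative places the spilling before the closing, not after.
(c) Entailed — the narrative places the spilling before the closing.
(d) Entailed — 'Mary spilled the batter' is causative; it entails the inchoative 'the batter spilled'.

(c), (d)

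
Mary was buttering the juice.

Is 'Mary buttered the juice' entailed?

no

'was buttering' is progressive; for an accomplishment like 'butter the juice', it doesn't entail completion.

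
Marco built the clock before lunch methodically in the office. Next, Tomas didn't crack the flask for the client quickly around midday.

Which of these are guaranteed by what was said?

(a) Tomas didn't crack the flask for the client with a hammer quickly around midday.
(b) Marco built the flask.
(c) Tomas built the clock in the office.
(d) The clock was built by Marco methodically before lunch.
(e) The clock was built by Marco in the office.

(a) Entailed — under negation, adding a further restriction is entailed: if no such cracking event occurred, none occurred with a hammer either.
(b) Not entailed — Marco built the clock, not the flask; the flask belongs to the cracking event.
(c) Not entailed — the passage has Marco building the clock, not Tomas.
(d) Entailed — this follows by dropping conjuncts from the building event's description.
(e) Entailed — this follows by dropping conjuncts from the building event's description.

(a), (d), (e)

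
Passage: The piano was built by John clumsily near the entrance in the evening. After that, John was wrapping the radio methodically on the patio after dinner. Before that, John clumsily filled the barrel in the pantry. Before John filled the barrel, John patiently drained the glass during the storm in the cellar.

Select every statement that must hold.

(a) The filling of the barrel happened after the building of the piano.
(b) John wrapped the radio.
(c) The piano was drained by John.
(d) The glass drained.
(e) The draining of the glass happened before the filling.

(d), (e)

(a) Not entailed — the narrative doesn't order the building relative to the filling.
(b) Not entailed — 'was wrapping' is progressive on an accomplishment; it does not entail the completed 'wrapped'.
(c) Not entailed — John drained the glass, not the piano; the piano belongs to the building event.
(d) Entailed — 'John drained the glass' is causative; it entails the inchoative 'the glass drained'.
(e) Entailed — the narrative places the draining before the filling.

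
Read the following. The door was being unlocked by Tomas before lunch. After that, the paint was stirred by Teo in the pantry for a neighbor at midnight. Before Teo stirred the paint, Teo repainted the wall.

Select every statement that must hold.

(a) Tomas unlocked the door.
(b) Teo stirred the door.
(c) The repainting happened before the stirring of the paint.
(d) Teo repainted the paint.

(c)

(a) Not entailed — 'was unlocking' is progressive on an accomplishment; it does not entail the completed 'unlocked'.
(b) Not entailed — Teo stirred the paint, not the door; the door belongs to the unlocking event.
(c) Entailed — the narrative places the repainting before the stirring.
(d) Not entailed — Teo repainted the wall, not the paint; the paint belongs to the stirring event.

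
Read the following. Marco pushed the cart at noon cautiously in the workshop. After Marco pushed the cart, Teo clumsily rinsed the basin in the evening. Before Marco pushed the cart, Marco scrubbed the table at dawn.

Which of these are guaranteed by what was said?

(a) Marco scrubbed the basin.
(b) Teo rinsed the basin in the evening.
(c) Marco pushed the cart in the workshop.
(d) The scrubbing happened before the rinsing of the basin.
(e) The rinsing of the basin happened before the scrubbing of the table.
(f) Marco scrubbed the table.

(a) Not entailed — Marco scrubbed the table, not the basin; the basin belongs to the rinsing event.
(b) Entailed — this follows by dropping conjuncts from the rinsing event's description.
(c) Entailed — every conjunct here is already in the original pushing event.
(d) Entailed — the narrative places the scrubbing before the rinsing.
(e) Not entailed — the narrative places the scrubbing before the rinsing, not after.
(f) Entailed — this follows by dropping conjuncts from the scrubbing event's description.

(b), (c), (d), (f)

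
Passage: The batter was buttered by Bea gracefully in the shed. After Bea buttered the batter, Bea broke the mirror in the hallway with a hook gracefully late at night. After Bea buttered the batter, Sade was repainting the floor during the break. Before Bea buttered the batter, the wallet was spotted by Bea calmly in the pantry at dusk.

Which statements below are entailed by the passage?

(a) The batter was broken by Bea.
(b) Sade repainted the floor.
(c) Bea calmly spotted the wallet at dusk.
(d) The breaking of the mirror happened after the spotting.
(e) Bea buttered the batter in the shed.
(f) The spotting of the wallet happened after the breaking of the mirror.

(c), (d), (e)

(a) Not entailed — Bea broke the mirror, not the batter; the batter belongs to the buttering event.
(b) Not entailed — 'was repainting' is progressive on an accomplishment; it does not entail the completed 'repainted'.
(c) Entailed — this follows by dropping conjuncts from the spotting event's description.
(d) Entailed — the narrative places the spotting before the breaking.
(e) Entailed — dropping 'gracefully' leaves a sub-description the original still satisfies.
(f) Not entailed — the narrative places the spotting before the breaking, not after.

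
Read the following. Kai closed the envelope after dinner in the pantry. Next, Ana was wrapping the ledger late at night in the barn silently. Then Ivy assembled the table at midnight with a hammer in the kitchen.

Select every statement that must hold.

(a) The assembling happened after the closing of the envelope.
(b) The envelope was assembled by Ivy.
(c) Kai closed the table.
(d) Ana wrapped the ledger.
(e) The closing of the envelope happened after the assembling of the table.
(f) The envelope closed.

(a), (f)

(a) Entailed — the narrative places the closing before the assembling.
(b) Not entailed — Ivy assembled the table, not the envelope; the envelope belongs to the closing event.
(c) Not entailed — Kai closed the envelope, not the table; the table belongs to the assembling event.
(d) Not entailed — 'was wrapping' is progressive on an accomplishment; it does not entail the completed 'wrapped'.
(e) Not entailed — the narrative places the closing before the assembling, not after.
(f) Entailed — 'Kai closed the envelope' is causative; it entails the inchoative 'the envelope closed'.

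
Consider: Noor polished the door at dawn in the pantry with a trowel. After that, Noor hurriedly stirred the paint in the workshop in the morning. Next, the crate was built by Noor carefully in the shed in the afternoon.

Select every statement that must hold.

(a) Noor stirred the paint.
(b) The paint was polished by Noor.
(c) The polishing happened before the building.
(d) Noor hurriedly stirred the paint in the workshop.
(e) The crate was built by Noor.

(a) Entailed — this follows by dropping conjuncts from the stirring event's description.
(b) Not entailed — Noor polished the door, not the paint; the paint belongs to the stirring event.
(c) Entailed — the narrative places the polishing before the building.
(d) Entailed — every conjunct here is already in the original stirring event.
(e) Entailed — the original entails any weakening of itself; this just drops 'in the afternoon', 'in the shed', 'carefully'.

(a), (c), (d), (e)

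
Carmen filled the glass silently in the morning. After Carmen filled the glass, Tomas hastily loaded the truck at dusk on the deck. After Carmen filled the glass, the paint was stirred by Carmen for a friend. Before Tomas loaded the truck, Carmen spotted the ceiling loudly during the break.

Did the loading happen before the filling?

no

The narrative orders the filling before the loading.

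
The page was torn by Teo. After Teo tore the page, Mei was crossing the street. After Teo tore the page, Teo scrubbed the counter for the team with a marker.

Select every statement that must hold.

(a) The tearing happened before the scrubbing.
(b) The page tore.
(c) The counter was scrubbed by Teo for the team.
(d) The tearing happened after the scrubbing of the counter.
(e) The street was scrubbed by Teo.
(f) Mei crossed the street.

(a), (b), (c)

(a) Entailed — the narrative places the tearing before the scrubbing.
(b) Entailed — 'Teo tore the page' is causative; it entails the inchoative 'the page tore'.
(c) Entailed — dropping 'with a marker' leaves a sub-description the original still satisfies.
(d) Not entailed — the narrative places the tearing before the scrubbing, not after.
(e) Not entailed — Teo scrubbed the counter, not the street; the street belongs to the crossing event.
(f) Not entailed — 'was crossing' is progressive on an accomplishment; it does not entail the completed 'crossed'.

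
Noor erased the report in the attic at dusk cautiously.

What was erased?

the report

'the report' marks the patient of the erasing event.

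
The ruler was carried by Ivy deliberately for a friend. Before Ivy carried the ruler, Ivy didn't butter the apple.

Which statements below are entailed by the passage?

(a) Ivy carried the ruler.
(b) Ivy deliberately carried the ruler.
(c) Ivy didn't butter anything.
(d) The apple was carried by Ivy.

(a) Entailed — dropping 'for a friend', 'deliberately' leaves a sub-description the original still satisfies.
(b) Entailed — the original entails any weakening of itself; this just drops 'for a friend'.
(c) Not entailed — the original only denies this specific event; Ivy may have buttered something else.
(d) Not entailed — Ivy carried the ruler, not the apple; the apple belongs to the buttering event.

(a), (b)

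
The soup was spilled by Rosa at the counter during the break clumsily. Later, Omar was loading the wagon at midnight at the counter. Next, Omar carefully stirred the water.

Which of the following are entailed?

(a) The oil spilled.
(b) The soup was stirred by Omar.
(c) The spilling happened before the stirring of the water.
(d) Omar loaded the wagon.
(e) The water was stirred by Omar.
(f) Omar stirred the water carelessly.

(a) Not entailed — the soup is what spilled, not the oil.
(b) Not entailed — Omar stirred the water, not the soup; the soup belongs to the spilling event.
(c) Entailed — the narrative places the spilling before the stirring.
(d) Not entailed — 'was loading' is progressive on an accomplishment; it does not entail the completed 'loaded'.
(e) Entailed — the original entails any weakening of itself; this just drops 'carefully'.
(f) Not entailed — 'carelessly' adds a manner not in (and inconsistent with) the original.

(c), (e)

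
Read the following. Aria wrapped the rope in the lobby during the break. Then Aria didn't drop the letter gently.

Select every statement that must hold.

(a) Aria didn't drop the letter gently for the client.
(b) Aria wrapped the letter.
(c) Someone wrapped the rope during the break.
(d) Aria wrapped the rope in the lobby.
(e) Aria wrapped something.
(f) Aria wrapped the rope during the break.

(a), (c), (d), (e), (f)

(a) Entailed — under negation, adding a further restriction is entailed: if no such dropping event occurred, none occurred for the client either.
(b) Not entailed — Aria wrapped the rope, not the letter; the letter belongs to the dropping event.
(c) Entailed — dropping 'in the lobby' and generalizing the agent leaves a sub-description the original still satisfies.
(d) Entailed — dropping 'during the break' leaves a sub-description the original still satisfies.
(e) Entailed — this follows by dropping conjuncts from the wrapping event's description.
(f) Entailed — every conjunct here is already in the original wrapping event.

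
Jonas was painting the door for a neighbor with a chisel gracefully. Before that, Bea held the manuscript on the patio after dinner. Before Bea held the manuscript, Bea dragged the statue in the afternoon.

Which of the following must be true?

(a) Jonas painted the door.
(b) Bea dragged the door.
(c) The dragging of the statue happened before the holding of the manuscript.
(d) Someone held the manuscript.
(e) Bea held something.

(a) Not entailed — 'was painting' is progressive on an accomplishment; it does not entail the completed 'painted'.
(b) Not entailed — Bea dragged the statue, not the door; the door belongs to the painting event.
(c) Entailed — the narrative places the dragging before the holding.
(d) Entailed — this follows by dropping conjuncts from the holding event's description.
(e) Entailed — the original entails any weakening of itself; this just drops 'after dinner', 'on the patio' and generalizes the patient.

(c), (d), (e)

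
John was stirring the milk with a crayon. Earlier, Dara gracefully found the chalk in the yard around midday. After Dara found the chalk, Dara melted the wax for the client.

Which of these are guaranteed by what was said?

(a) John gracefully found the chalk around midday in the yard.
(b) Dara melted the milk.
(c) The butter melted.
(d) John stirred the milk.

(a) Not entailed — the passage has Dara finding the chalk, not John.
(b) Not entailed — Dara melted the wax, not the milk; the milk belongs to the stirring event.
(c) Not entailed — the wax is what melted, not the butter.
(d) Entailed — 'stir' is an activity; 'was stirring' entails that some stirring happened, so 'stirred' holds.

(d)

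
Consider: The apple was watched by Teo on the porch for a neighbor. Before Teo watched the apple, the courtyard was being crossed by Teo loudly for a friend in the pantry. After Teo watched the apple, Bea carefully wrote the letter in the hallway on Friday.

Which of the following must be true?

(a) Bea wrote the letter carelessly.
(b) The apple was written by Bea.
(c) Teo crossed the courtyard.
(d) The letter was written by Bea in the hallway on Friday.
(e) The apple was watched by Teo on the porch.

(a) Not entailed — 'carelessly' adds a manner not in (and inconsistent with) the original.
(b) Not entailed — Bea wrote the letter, not the apple; the apple belongs to the watching event.
(c) Not entailed — 'was crossing' is progressive on an accomplishment; it does not entail the completed 'crossed'.
(d) Entailed — dropping 'carefully' leaves a sub-description the original still satisfies.
(e) Entailed — the original entails any weakening of itself; this just drops 'for a neighbor'.

(d), (e)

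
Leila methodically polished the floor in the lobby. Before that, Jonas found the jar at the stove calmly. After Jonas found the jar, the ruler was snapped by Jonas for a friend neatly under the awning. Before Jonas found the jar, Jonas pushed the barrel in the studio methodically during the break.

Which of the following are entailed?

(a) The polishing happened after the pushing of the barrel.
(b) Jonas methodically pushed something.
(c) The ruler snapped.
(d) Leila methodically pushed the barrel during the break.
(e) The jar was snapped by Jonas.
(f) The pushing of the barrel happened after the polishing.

(a), (b), (c)

(a) Entailed — the narrative places the pushing before the polishing.
(b) Entailed — this follows by dropping conjuncts from the pushing event's description.
(c) Entailed — 'Jonas snapped the ruler' is causative; it entails the inchoative 'the ruler snapped'.
(d) Not entailed — the passage has Jonas pushing the barrel, not Leila.
(e) Not entailed — Jonas snapped the ruler, not the jar; the jar belongs to the finding event.
(f) Not entailed — the narrative places the pushing before the polishing, not after.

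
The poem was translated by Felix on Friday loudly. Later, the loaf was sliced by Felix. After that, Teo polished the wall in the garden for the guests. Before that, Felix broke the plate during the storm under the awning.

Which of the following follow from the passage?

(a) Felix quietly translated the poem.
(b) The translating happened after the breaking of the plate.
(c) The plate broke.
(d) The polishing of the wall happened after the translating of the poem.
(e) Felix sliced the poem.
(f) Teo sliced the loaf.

(c), (d)

(a) Not entailed — 'quietly' adds a manner not in (and inconsistent with) the original.
(b) Not entailed — the narrative doesn't order the breaking relative to the translating.
(c) Entailed — 'Felix broke the plate' is causative; it entails the inchoative 'the plate broke'.
(d) Entailed — the narrative places the translating before the polishing.
(e) Not entailed — Felix sliced the loaf, not the poem; the poem belongs to the translating event.
(f) Not entailed — the passage has Felix slicing the loaf, not Teo.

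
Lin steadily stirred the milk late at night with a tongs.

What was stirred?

'the milk' marks the patient of the stirring event.

the milk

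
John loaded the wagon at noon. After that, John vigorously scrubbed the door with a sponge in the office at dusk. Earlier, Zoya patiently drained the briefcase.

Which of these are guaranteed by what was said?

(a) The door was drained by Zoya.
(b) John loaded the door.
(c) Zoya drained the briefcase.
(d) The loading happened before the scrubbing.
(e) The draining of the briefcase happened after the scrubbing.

(c), (d)

(a) Not entailed — Zoya drained the briefcase, not the door; the door belongs to the scrubbing event.
(b) Not entailed — John loaded the wagon, not the door; the door belongs to the scrubbing event.
(c) Entailed — dropping 'patiently' leaves a sub-description the original still satisfies.
(d) Entailed — the narrative places the loading before the scrubbing.
(e) Not entailed — the narrative places the draining before the scrubbing, not after.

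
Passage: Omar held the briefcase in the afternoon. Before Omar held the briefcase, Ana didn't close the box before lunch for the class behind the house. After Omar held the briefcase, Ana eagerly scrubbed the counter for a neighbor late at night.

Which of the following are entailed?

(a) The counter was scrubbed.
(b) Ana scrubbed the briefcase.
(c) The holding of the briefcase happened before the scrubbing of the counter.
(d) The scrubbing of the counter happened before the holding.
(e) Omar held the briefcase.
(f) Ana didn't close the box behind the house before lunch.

(a), (c), (e)

(a) Entailed — every conjunct here is already in the original scrubbing event.
(b) Not entailed — Ana scrubbed the counter, not the briefcase; the briefcase belongs to the holding event.
(c) Entailed — the narrative places the holding before the scrubbing.
(d) Not entailed — the narrative places the holding before the scrubbing, not after.
(e) Entailed — every conjunct here is already in the original holding event.
(f) Not entailed — dropping 'for the class' under negation is not valid — the original leaves open that Ana closed the box some other way.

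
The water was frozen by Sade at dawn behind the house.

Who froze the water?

'Sade' marks the agent of the freezing event.

Sade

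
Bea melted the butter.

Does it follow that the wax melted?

no

Nothing is said about any wax; only the butter is affected.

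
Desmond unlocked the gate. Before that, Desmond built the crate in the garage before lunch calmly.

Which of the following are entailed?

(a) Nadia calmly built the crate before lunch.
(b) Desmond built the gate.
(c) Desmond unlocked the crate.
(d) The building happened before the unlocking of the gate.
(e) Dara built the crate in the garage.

(a) Not entailed — the passage has Desmond building the crate, not Nadia.
(b) Not entailed — Desmond built the crate, not the gate; the gate belongs to the unlocking event.
(c) Not entailed — Desmond unlocked the gate, not the crate; the crate belongs to the building event.
(d) Entailed — the narrative places the building before the unlocking.
(e) Not entailed — the passage has Desmond building the crate, not Dara.

(d)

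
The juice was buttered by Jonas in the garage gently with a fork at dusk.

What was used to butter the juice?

'with a fork' marks the instrument of the buttering event.

a fork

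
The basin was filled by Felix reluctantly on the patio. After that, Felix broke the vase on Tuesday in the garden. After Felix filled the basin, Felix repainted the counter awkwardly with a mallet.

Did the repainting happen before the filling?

The narrative orders the filling before the repainting.

no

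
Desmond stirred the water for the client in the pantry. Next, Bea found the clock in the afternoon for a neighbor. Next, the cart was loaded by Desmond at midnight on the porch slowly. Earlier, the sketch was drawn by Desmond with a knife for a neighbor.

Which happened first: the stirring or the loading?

The connectives place the stirring before the loading.

the stirring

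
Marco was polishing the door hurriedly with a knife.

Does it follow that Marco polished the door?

'polish' is atelic; if Marco was polishing the door, then Marco polished the door (for some time).

yes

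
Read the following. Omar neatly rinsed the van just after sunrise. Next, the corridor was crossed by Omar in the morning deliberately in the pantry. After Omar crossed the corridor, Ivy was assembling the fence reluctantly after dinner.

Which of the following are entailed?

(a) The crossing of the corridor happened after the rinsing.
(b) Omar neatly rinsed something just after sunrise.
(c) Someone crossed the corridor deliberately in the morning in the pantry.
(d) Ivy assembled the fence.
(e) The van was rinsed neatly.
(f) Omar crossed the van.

(a) Entailed — the narrative places the rinsing before the crossing.
(b) Entailed — generalizing the patient leaves a sub-description the original still satisfies.
(c) Entailed — every conjunct here is already in the original crossing event.
(d) Not entailed — 'was assembling' is progressive on an accomplishment; it does not entail the completed 'assembled'.
(e) Entailed — the original entails any weakening of itself; this just drops 'just after sunrise' and generalizes the agent.
(f) Not entailed — Omar crossed the corridor, not the van; the van belongs to the rinsing event.

(a), (b), (c), (e)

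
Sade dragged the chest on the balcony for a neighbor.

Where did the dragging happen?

on the balcony

'on the balcony' marks the location of the dragging event.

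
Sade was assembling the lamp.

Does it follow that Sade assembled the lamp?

'was assembling' is progressive; for an accomplishment like 'assemble the lamp', it doesn't entail completion.

no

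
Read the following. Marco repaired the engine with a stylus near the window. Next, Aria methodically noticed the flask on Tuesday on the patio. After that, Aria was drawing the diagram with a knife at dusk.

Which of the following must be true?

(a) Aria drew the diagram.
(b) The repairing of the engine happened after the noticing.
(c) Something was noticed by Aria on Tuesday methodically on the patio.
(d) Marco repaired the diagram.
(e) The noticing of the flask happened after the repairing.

(c), (e)

(a) Not entailed — 'was drawing' is progressive on an accomplishment; it does not entail the completed 'drew'.
(b) Not entailed — the narrative places the repairing before the noticing, not after.
(c) Entailed — every conjunct here is already in the original noticing event.
(d) Not entailed — Marco repaired the engine, not the diagram; the diagram belongs to the drawing event.
(e) Entailed — the narrative places the repairing before the noticing.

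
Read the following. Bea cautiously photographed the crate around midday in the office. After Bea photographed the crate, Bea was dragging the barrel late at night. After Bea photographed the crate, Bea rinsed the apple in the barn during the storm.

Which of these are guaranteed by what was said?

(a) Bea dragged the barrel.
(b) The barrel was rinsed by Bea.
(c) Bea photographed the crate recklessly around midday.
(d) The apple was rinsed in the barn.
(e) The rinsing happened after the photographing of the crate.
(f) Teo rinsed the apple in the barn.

(a), (d), (e)

(a) Entailed — 'drag' is an activity; 'was dragging' entails that some dragging happened, so 'dragged' holds.
(b) Not entailed — Bea rinsed the apple, not the barrel; the barrel belongs to the dragging event.
(c) Not entailed — 'recklessly' adds a manner not in (and inconsistent with) the original.
(d) Entailed — the original entails any weakening of itself; this just drops 'during the storm' and generalizes the agent.
(e) Entailed — the narrative places the photographing before the rinsing.
(f) Not entailed — the passage has Bea rinsing the apple, not Teo.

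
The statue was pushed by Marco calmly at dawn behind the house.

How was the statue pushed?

'calmly' marks the manner of the pushing event.

calmly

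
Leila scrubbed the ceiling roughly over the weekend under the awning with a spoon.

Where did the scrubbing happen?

'under the awning' marks the location of the scrubbing event.

under the awning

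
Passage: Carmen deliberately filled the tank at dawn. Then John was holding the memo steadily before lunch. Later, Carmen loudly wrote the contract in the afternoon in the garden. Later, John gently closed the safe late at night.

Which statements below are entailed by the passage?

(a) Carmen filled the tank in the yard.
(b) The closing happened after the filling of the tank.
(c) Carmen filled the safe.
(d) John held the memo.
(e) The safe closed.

(b), (d), (e)

(a) Not entailed — 'in the yard' adds information not in the original event.
(b) Entailed — the narrative places the filling before the closing.
(c) Not entailed — Carmen filled the tank, not the safe; the safe belongs to the closing event.
(d) Entailed — 'hold' is an activity; 'was holding' entails that some holding happened, so 'held' holds.
(e) Entailed — 'John closed the safe' is causative; it entails the inchoative 'the safe closed'.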